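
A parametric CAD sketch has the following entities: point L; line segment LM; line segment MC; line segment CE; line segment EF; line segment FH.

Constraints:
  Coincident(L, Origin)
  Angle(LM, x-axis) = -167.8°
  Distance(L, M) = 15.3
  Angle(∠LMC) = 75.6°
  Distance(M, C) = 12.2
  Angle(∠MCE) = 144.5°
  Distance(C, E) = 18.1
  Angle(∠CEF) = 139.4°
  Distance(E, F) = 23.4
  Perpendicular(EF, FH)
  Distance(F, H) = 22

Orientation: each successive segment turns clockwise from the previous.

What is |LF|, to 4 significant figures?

34.14

L is at the origin; LM runs at -167.8° with length 15.3, so M = (-14.95, -3.233). ∠LMC = 75.6° gives MC at 87.80° from the x-axis; with |MC| = 12.2, C = (-14.49, 8.958). ∠MCE = 144.5° gives CE at 52.30° from the x-axis; with |CE| = 18.1, E = (-3.417, 23.28). ∠CEF = 139.4° gives EF at 11.70° from the x-axis; with |EF| = 23.4, F = (19.50, 28.02). Then |LF| = |F − L| = 34.14.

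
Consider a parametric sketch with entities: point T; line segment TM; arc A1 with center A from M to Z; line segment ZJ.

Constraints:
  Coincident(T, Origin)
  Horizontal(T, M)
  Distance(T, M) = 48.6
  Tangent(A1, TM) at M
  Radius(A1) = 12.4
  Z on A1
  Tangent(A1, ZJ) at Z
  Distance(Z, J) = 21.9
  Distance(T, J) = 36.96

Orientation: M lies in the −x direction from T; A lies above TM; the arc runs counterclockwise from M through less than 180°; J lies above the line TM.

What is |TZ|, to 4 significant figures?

38.34

T is at the origin; TM is horizontal with |TM| = 48.6 and M on the −x side, so M = (-48.60, 0.000). The tangent condition forces AM to be normal to TM, so A = M + (0, 12.4) = (-48.60, 12.40). Since AZ ⟂ ZJ (tangency), |AJ| = √(12.4² + 21.9²) = 25.17 regardless of where Z sits on A1. So J lies on both circle(T, 36.96) and circle(A, 25.17); the above-TM intersection is J = (-26.97, 25.27). Z is the foot of the tangent from J: Z = (-37.83, 6.251).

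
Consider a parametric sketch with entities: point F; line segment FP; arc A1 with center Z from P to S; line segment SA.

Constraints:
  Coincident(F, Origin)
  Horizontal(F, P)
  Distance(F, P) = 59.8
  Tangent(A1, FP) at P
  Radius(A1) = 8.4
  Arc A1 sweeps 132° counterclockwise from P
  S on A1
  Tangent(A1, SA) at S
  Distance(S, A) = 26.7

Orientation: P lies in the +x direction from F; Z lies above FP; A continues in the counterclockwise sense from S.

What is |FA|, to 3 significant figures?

58.9

F is at the origin; FP is horizontal with |FP| = 59.8 and P on the +x side, so P = (59.8, 0.00). Tangency of A1 to FP means the radius ZP is perpendicular to FP, so Z = P + (0, 8.4) = (59.8, 8.40). On A1, P sits at bearing -90° from Z; a 132° counterclockwise sweep puts S at bearing 42°, so S = Z + 8.4·(cos 42°, sin 42°) = (66.0, 14.0). The tangent condition forces ZS to be normal to SA, so SA runs along (−sin 42°, cos 42°); with |SA| = 26.7, A = (48.2, 33.9). Then |FA| = |A − F| = 58.9.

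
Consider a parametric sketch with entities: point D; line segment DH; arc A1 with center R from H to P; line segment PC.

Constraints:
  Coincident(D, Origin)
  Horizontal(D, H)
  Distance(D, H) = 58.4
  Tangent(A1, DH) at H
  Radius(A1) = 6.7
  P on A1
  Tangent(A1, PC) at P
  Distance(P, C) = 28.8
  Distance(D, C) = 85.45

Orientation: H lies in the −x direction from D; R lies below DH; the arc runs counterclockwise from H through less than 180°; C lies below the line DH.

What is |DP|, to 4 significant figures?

63.65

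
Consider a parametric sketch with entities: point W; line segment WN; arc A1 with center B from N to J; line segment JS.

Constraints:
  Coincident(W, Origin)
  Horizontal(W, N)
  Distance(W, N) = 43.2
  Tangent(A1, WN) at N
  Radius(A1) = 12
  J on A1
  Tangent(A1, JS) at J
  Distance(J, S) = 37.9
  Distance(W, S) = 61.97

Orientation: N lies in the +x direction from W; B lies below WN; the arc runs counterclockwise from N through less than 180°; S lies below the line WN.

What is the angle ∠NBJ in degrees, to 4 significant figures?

96.06°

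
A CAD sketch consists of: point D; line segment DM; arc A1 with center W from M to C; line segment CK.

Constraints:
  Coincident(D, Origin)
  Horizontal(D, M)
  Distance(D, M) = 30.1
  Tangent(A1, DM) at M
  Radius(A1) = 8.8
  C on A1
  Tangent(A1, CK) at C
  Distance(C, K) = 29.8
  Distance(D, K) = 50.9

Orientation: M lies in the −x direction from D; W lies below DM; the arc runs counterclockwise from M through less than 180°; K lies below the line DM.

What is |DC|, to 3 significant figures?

40.2

Checks: D = (0.00, 0.00) ✓; |WC| = 8.800 ✓; ∠(WC, CK) = 90.00° ✓; |CK| = 29.80 ✓; |DK| = 50.90 ✓.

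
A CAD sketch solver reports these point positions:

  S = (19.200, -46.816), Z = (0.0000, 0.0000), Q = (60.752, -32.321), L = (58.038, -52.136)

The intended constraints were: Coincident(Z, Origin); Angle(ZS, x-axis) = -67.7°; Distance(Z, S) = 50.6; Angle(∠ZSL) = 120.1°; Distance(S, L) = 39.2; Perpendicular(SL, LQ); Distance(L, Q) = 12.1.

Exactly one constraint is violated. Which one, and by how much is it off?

Distance(L, Q) = 12.1 — off by 7.90.

Z = (0.00, 0.00) ✓; ZS at -67.70° ✓; |ZS| = 50.60 ✓; ∠ZSL = 120.1° ✓; |SL| = 39.20 ✓; ∠(SL, LQ) = 90.00° ✓; |LQ| = 20.00 ✗.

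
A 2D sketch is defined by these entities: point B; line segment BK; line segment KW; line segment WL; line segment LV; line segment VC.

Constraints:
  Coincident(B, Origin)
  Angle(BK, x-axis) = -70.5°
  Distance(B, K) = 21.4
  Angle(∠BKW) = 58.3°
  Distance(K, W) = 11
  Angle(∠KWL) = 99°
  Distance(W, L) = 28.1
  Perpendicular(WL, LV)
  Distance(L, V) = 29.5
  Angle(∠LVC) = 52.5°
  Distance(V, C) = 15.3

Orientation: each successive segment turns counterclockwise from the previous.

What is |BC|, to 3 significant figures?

17.7

B is at the origin; BK runs at -70.5° with length 21.4, so K = (7.14, -20.2). ∠BKW = 58.3° gives KW at 51.2° from the x-axis; with |KW| = 11.0, W = (14.0, -11.6). ∠KWL = 99.0° gives WL at 132° from the x-axis; with |WL| = 28.1, L = (-4.84, 9.22). The perpendicularity gives LV at right angles to WL, so LV runs at -138°; with |LV| = 29.5, V = (-26.7, -10.6). ∠LVC = 52.5° gives VC at -10.3° from the x-axis; with |VC| = 15.3, C = (-11.6, -13.3). Then |BC| = |C − B| = 17.7.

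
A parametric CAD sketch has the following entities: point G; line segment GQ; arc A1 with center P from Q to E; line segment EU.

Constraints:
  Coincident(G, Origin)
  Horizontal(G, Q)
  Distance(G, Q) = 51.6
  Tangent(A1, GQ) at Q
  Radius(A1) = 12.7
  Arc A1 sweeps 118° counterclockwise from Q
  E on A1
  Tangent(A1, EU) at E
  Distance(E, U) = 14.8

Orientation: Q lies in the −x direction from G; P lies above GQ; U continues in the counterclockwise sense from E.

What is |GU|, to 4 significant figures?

56.99

On A1, Q sits at bearing -90° from P; a 118° counterclockwise sweep puts E at bearing 28°, so E = P + 12.7·(cos 28°, sin 28°) = (-40.39, 18.66). Since A1 is tangent to EU there, PE ⟂ EU, so EU runs along (−sin 28°, cos 28°); with |EU| = 14.8, U = (-47.33, 31.73). Then |GU| = |U − G| = 56.99.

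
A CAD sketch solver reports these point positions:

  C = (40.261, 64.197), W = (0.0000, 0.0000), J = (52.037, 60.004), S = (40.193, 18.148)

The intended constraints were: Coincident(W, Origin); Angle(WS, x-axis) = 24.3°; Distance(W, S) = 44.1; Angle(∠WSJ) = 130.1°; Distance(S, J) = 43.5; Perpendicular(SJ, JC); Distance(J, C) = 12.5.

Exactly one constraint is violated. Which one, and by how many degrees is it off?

Perpendicular(SJ, JC) — off by 3.80°.

W = (0.00, 0.00) ✓; WS at 24.30° ✓; |WS| = 44.10 ✓; ∠WSJ = 130.1° ✓; |SJ| = 43.50 ✓; ∠(SJ, JC) = 86.20° ✗; |JC| = 12.50 ✓.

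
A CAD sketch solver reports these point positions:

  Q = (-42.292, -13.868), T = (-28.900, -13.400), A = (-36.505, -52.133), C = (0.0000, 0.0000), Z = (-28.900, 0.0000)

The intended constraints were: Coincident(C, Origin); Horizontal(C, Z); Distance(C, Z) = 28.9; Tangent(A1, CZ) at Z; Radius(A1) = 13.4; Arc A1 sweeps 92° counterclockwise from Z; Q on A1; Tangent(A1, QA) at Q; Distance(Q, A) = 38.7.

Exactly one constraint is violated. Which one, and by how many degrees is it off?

Tangent(A1, QA) at Q — off by 6.60°.

C = (0.00, 0.00) ✓; C.y = 0.00, Z.y = 0.00 ✓; |CZ| = 28.90 ✓; ∠(TZ, ZC) = 90.00° ✓; |TZ| = 13.40 ✓; bearing(T→Q) − bearing(T→Z) = 92.00° ✓; |TQ| = 13.40 ✓; ∠(TQ, QA) = 83.40° ✗; |QA| = 38.70 ✓.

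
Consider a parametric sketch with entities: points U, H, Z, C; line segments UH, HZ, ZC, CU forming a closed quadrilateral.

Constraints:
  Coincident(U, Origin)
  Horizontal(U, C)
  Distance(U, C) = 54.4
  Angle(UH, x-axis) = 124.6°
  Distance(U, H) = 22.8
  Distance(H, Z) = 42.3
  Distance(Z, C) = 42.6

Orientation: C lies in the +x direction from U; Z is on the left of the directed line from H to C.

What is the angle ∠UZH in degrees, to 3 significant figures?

31.2°

U is at the origin; UC is horizontal with |UC| = 54.4 and C in +x, so C = (54.4, 0). UH runs at 124.6° with |UH| = 22.8, so H = (-12.9, 18.8). Z is determined by |HZ| = 42.3 and |ZC| = 42.6 together: it lies at the intersection of circle(H, 42.3) and circle(C, 42.6). With |HC| = 69.9, the foot of the radical line on HC is 34.8 from H and the perpendicular offset is √(42.3² − 34.8²) = 24.1. Taking the left-of-HC solution: Z = (27.0, 32.6).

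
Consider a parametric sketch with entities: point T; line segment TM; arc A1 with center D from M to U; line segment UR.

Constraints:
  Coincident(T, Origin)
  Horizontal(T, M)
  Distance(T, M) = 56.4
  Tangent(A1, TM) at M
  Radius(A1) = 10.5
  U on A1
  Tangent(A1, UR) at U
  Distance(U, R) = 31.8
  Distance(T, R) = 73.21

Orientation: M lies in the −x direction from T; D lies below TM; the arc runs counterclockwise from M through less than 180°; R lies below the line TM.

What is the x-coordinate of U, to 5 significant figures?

-66.563

T is at the origin; TM is horizontal with |TM| = 56.4 and M on the −x side, so M = (-56.400, 0.0000). A1 meets TM tangentially, so DM is at right angles to TM, so D = M + (0, -10.5) = (-56.400, -10.500). Since DU ⟂ UR (tangency), |DR| = √(10.5² + 31.8²) = 33.489 regardless of where U sits on A1. So R lies on both circle(T, 73.21) and circle(D, 33.489); the below-TM intersection is R = (-58.574, -43.918). U is the foot of the tangent from R: U = (-66.563, -13.138).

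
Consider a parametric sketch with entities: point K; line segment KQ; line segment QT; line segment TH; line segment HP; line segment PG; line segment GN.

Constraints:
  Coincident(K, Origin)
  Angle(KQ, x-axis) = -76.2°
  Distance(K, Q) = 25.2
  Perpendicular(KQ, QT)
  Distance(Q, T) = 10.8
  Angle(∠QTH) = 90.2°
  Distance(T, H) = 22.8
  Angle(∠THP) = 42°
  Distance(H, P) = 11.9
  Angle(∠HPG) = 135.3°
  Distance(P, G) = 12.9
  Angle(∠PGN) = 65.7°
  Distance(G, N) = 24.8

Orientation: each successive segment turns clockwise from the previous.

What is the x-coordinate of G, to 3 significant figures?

2.40

K is at the origin; KQ runs at -76.2° with length 25.2, so Q = (6.01, -24.5). KQ is perpendicular to QT, so QT runs at -166°; with |QT| = 10.8, T = (-4.48, -27.0). ∠QTH = 90.2° gives TH at 104° from the x-axis; with |TH| = 22.8, H = (-9.99, -4.93). ∠THP = 42.0° gives HP at -34.0° from the x-axis; with |HP| = 11.9, P = (-0.127, -11.6). ∠HPG = 135.3° gives PG at -78.7° from the x-axis; with |PG| = 12.9, G = (2.40, -24.2). So G.x = 2.40.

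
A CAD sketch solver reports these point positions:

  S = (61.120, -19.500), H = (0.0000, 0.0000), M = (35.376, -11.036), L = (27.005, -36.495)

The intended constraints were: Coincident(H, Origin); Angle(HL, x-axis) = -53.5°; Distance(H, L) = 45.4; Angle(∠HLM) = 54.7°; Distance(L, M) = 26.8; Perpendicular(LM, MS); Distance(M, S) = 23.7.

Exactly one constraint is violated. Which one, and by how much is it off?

Distance(M, S) = 23.7 — off by 3.40.

H = (0.00, 0.00) ✓; HL at -53.50° ✓; |HL| = 45.40 ✓; ∠HLM = 54.70° ✓; |LM| = 26.80 ✓; ∠(LM, MS) = 90.00° ✓; |MS| = 27.10 ✗.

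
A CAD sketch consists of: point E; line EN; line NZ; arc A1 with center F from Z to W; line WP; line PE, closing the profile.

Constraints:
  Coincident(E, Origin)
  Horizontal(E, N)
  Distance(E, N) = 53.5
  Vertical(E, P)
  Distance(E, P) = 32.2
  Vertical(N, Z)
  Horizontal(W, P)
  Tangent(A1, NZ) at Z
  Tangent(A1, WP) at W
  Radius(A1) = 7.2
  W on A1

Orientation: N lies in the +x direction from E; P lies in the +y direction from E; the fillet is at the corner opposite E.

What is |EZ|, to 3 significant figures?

59.1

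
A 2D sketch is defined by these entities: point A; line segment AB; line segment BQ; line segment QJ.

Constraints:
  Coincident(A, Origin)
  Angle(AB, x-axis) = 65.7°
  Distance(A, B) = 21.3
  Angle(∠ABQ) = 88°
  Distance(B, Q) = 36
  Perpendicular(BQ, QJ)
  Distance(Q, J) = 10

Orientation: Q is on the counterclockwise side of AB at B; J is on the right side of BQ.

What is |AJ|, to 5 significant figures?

47.137

∠ABQ = 88.0°, so BQ runs at 65.7° + (180° − 88.0°) = 157.70° from the x-axis; with |BQ| = 36.0, Q = B + 36.0·(cos 157.70°, sin 157.70°) = (-24.542, 33.073). The perpendicularity gives QJ at right angles to BQ; with |QJ| = 10.0 on the right of BQ, J = Q + 10.0·(0.37946, 0.92521) = (-20.748, 42.325). Then |AJ| = |J − A| = 47.137.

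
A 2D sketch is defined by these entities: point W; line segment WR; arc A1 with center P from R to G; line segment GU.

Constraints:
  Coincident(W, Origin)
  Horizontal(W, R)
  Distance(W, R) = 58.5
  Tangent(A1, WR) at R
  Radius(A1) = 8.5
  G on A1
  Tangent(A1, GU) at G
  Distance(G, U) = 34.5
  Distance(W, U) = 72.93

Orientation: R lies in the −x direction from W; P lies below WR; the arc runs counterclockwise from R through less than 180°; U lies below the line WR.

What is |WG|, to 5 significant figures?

67.571

W is at the origin; WR is horizontal with |WR| = 58.5 and R on the −x side, so R = (-58.500, 0.0000). The tangent condition forces PR to be normal to WR, so P = R + (0, -8.5) = (-58.500, -8.5000). Since PG ⟂ GU (tangency), |PU| = √(8.5² + 34.5²) = 35.532 regardless of where G sits on A1. So U lies on both circle(W, 72.93) and circle(P, 35.532); the below-WR intersection is U = (-58.139, -44.030). G is the foot of the tangent from U: G = (-66.732, -10.617).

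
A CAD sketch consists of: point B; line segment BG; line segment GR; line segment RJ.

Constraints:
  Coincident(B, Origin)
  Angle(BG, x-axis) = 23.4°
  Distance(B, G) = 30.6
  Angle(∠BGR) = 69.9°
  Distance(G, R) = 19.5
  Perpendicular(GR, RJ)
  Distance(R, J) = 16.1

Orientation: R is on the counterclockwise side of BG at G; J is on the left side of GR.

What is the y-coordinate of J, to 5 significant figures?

15.215

B is at the origin; BG runs at 23.4° with length 30.6, so G = 30.6·(cos 23.4°, sin 23.4°) = (28.083, 12.153). ∠BGR = 69.9°, so GR runs at 23.4° + (180° − 69.9°) = 133.50° from the x-axis; with |GR| = 19.5, R = G + 19.5·(cos 133.50°, sin 133.50°) = (14.660, 26.298). GR ⟂ RJ; with |RJ| = 16.1 on the left of GR, J = R + 16.1·(-0.72537, -0.68835) = (2.9818, 15.215). So J.y = 15.215.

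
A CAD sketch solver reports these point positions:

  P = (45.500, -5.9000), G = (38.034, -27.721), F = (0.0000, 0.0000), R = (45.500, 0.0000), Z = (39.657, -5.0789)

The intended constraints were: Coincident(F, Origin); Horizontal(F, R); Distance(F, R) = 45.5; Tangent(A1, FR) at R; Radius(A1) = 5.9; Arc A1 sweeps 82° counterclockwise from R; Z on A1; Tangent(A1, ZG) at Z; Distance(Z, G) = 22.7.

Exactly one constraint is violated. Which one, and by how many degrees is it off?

Tangent(A1, ZG) at Z — off by 3.90°.

F = (0.00, 0.00) ✓; F.y = 0.00, R.y = 0.00 ✓; |FR| = 45.50 ✓; ∠(PR, RF) = 90.00° ✓; |PR| = 5.900 ✓; bearing(P→Z) − bearing(P→R) = 82.00° ✓; |PZ| = 5.900 ✓; ∠(PZ, ZG) = 86.10° ✗; |ZG| = 22.70 ✓.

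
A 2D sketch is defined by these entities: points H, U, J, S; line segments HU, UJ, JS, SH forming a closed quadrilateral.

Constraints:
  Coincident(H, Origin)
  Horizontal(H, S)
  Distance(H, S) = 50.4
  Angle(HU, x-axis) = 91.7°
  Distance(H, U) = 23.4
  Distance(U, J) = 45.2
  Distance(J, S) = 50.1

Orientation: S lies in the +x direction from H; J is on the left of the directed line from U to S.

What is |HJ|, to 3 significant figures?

60.9

H is at the origin; HS is horizontal with |HS| = 50.4 and S in +x, so S = (50.4, 0). HU runs at 91.7° with |HU| = 23.4, so U = (-0.694, 23.4). J is determined by |UJ| = 45.2 and |JS| = 50.1 together: it lies at the intersection of circle(U, 45.2) and circle(S, 50.1). With |US| = 56.2, the foot of the radical line on US is 23.9 from U and the perpendicular offset is √(45.2² − 23.9²) = 38.3. Taking the left-of-US solution: J = (37.0, 48.3).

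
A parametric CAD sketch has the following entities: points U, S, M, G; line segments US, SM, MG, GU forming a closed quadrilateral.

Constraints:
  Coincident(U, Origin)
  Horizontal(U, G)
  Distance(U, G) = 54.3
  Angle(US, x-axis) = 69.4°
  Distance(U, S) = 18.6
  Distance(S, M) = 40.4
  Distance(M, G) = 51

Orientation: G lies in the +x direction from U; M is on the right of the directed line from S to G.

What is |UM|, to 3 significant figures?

24.5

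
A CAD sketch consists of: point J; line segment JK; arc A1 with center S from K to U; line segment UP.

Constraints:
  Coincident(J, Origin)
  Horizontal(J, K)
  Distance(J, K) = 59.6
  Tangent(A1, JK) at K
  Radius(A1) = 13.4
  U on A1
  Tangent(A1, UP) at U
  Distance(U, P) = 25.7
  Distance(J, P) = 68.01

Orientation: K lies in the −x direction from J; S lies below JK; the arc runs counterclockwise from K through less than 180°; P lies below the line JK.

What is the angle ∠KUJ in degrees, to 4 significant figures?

47.29°

J is at the origin; JK is horizontal with |JK| = 59.6 and K on the −x side, so K = (-59.60, 0.000). The tangent condition forces SK to be normal to JK, so S = K + (0, -13.4) = (-59.60, -13.40). Since SU ⟂ UP (tangency), |SP| = √(13.4² + 25.7²) = 28.98 regardless of where U sits on A1. So P lies on both circle(J, 68.01) and circle(S, 28.98); the below-JK intersection is P = (-53.67, -41.77). U is the foot of the tangent from P: U = (-69.96, -21.89).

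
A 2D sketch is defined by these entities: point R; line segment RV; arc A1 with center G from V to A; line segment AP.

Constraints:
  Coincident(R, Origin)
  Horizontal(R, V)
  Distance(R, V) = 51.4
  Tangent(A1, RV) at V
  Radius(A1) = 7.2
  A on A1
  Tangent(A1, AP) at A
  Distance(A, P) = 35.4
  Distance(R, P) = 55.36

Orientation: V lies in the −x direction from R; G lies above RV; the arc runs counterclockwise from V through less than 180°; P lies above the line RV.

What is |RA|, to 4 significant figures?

44.71

R is at the origin; R and V share the same y with |RV| = 51.4 and V on the −x side, so V = (-51.40, 0.000). A1 meets RV tangentially, so GV is at right angles to RV, so G = V + (0, 7.2) = (-51.40, 7.200). Since GA ⟂ AP (tangency), |GP| = √(7.2² + 35.4²) = 36.12 regardless of where A sits on A1. So P lies on both circle(R, 55.36) and circle(G, 36.12); the above-RV intersection is P = (-37.64, 40.60). A is the foot of the tangent from P: A = (-44.33, 5.838).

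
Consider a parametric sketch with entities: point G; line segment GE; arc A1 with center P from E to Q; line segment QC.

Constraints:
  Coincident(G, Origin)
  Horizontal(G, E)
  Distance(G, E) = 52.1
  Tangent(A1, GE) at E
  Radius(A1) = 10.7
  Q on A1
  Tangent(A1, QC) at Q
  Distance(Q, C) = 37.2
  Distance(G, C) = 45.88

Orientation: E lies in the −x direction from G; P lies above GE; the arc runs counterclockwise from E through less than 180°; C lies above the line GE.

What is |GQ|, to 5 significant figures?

43.043

G is at the origin; G and E share the same y with |GE| = 52.1 and E on the −x side, so E = (-52.100, 0.0000). Since A1 is tangent to GE there, PE ⟂ GE, so P = E + (0, 10.7) = (-52.100, 10.700). Since PQ ⟂ QC (tangency), |PC| = √(10.7² + 37.2²) = 38.708 regardless of where Q sits on A1. So C lies on both circle(G, 45.88) and circle(P, 38.708); the above-GE intersection is C = (-25.081, 38.418). Q is the foot of the tangent from C: Q = (-42.672, 5.6401).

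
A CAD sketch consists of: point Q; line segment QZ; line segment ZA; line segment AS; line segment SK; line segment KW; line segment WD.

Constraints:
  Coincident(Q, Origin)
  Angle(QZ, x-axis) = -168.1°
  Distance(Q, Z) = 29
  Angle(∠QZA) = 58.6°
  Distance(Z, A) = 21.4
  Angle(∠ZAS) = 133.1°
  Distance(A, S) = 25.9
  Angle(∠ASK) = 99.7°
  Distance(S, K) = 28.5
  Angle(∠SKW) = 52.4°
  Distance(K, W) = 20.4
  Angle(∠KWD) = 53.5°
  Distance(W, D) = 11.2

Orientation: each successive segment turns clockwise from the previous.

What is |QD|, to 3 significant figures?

11.9

Q is at the origin; QZ runs at -168.1° with length 29.0, so Z = (-28.4, -5.98). ∠QZA = 58.6° gives ZA at 70.5° from the x-axis; with |ZA| = 21.4, A = (-21.2, 14.2). ∠ZAS = 133.1° gives AS at 23.6° from the x-axis; with |AS| = 25.9, S = (2.50, 24.6). ∠ASK = 99.7° gives SK at -56.7° from the x-axis; with |SK| = 28.5, K = (18.1, 0.741). ∠SKW = 52.4° gives KW at 176° from the x-axis; with |KW| = 20.4, W = (-2.19, 2.27). ∠KWD = 53.5° gives WD at 49.2° from the x-axis; with |WD| = 11.2, D = (5.12, 10.7). Then |QD| = |D − Q| = 11.9.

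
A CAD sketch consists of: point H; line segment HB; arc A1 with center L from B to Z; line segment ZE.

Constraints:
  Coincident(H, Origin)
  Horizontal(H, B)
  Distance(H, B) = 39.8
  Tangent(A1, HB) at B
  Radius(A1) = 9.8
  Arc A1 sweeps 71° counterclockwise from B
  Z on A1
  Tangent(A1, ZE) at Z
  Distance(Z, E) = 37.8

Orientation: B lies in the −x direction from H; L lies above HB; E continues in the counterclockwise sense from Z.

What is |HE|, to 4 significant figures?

46.11

H is at the origin; HB is horizontal with |HB| = 39.8 and B on the −x side, so B = (-39.80, 0.000). Since A1 is tangent to HB there, LB ⟂ HB, so L = B + (0, 9.8) = (-39.80, 9.800). On A1, B sits at bearing -90° from L; a 71° counterclockwise sweep puts Z at bearing -19°, so Z = L + 9.8·(cos -19°, sin -19°) = (-30.53, 6.609). The tangent condition forces LZ to be normal to ZE, so ZE runs along (−sin -19°, cos -19°); with |ZE| = 37.8, E = (-18.23, 42.35). Then |HE| = |E − H| = 46.11.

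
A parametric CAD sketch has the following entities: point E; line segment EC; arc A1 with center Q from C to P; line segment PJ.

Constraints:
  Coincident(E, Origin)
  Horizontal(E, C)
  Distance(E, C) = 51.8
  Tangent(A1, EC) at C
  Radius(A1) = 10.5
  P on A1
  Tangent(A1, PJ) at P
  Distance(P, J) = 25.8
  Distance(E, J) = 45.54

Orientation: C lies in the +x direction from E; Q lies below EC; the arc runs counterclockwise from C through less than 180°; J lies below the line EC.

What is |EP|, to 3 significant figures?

42.5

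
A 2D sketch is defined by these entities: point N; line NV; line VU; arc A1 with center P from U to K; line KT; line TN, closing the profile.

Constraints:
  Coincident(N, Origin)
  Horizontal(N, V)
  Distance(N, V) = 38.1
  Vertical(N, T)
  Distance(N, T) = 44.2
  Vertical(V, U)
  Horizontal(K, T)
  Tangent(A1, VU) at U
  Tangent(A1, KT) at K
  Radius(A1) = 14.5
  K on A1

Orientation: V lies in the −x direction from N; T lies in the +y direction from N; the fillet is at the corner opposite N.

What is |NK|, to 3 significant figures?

50.1

The virtual corner opposite N is at (-38.1, 44.2). Since A1 is tangent to VU there, PU ⟂ VU and the tangent condition forces PK to be normal to KT, with radius 14.5, so the center P sits 14.5 in from both sides at P = (-23.6, 29.7). That places the tangent points at U = (-38.1, 29.7) on VU and K = (-23.6, 44.2) on KT. Then |NK| = |K − N| = 50.1.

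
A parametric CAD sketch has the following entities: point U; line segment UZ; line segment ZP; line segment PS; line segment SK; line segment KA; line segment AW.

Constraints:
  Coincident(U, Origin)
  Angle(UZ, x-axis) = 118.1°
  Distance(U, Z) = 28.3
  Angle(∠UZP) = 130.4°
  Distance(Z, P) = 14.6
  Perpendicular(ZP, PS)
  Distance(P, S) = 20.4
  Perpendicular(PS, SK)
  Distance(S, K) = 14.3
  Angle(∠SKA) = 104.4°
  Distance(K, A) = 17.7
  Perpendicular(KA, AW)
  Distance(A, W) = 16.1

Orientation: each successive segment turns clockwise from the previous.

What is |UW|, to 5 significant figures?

37.247

U is at the origin; UZ runs at 118.1° with length 28.3, so Z = (-13.330, 24.964). ∠UZP = 130.4° gives ZP at 68.500° from the x-axis; with |ZP| = 14.6, P = (-7.9787, 38.548). ZP ⟂ PS, so PS runs at -21.500°; with |PS| = 20.4, S = (11.002, 31.072). PS ⟂ SK, so SK runs at -111.50°; with |SK| = 14.3, K = (5.7608, 17.767). ∠SKA = 104.4° gives KA at 172.90° from the x-axis; with |KA| = 17.7, A = (-11.803, 19.954). The perpendicularity gives AW at right angles to KA, so AW runs at 82.900°; with |AW| = 16.1, W = (-9.8135, 35.931). Then |UW| = |W − U| = 37.247.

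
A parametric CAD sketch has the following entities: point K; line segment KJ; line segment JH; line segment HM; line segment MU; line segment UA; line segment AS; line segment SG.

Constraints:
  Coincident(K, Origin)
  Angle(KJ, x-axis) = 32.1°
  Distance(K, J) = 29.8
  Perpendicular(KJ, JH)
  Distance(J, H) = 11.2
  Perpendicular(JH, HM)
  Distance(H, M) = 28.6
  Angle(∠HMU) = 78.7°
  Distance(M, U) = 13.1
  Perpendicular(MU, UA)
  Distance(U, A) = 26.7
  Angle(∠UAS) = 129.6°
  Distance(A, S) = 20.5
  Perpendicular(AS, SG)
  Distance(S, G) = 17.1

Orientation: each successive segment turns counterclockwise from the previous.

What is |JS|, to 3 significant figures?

23.8

K is at the origin; KJ runs at 32.1° with length 29.8, so J = (25.2, 15.8). The perpendicularity gives JH at right angles to KJ, so JH runs at 122°; with |JH| = 11.2, H = (19.3, 25.3). JH ⟂ HM, so HM runs at -148°; with |HM| = 28.6, M = (-4.94, 10.1). ∠HMU = 78.7° gives MU at -46.6° from the x-axis; with |MU| = 13.1, U = (4.07, 0.607). The perpendicularity gives UA at right angles to MU, so UA runs at 43.4°; with |UA| = 26.7, A = (23.5, 19.0). ∠UAS = 129.6° gives AS at 93.8° from the x-axis; with |AS| = 20.5, S = (22.1, 39.4). Then |JS| = |S − J| = 23.8.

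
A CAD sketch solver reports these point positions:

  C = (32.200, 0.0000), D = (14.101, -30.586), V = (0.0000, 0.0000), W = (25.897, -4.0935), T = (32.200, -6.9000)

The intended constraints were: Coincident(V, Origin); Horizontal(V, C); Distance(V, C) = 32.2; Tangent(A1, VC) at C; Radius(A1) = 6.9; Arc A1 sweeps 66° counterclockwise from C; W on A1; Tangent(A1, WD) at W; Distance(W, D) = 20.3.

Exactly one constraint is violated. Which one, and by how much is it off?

Distance(W, D) = 20.3 — off by 8.70.

V = (0.00, 0.00) ✓; V.y = 0.00, C.y = 0.00 ✓; |VC| = 32.20 ✓; ∠(TC, CV) = 90.00° ✓; |TC| = 6.900 ✓; bearing(T→W) − bearing(T→C) = 66.00° ✓; |TW| = 6.900 ✓; ∠(TW, WD) = 90.00° ✓; |WD| = 29.00 ✗.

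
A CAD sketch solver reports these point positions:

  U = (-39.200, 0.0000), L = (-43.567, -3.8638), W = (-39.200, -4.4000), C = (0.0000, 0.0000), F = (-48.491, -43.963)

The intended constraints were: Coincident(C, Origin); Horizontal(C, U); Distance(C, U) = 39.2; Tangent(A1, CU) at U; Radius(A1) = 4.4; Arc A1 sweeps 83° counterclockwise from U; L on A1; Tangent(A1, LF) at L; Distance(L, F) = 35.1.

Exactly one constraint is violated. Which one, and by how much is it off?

Distance(L, F) = 35.1 — off by 5.30.

C = (0.00, 0.00) ✓; C.y = 0.00, U.y = 0.00 ✓; |CU| = 39.20 ✓; ∠(WU, UC) = 90.00° ✓; |WU| = 4.400 ✓; bearing(W→L) − bearing(W→U) = 83.00° ✓; |WL| = 4.400 ✓; ∠(WL, LF) = 90.00° ✓; |LF| = 40.40 ✗.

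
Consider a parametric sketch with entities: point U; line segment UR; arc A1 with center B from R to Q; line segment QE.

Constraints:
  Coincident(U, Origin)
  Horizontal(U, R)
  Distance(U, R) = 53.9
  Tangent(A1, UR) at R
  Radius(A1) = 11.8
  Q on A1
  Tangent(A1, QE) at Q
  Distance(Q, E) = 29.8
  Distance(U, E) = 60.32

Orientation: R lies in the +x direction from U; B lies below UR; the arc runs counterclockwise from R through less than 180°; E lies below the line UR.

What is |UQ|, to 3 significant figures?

43.9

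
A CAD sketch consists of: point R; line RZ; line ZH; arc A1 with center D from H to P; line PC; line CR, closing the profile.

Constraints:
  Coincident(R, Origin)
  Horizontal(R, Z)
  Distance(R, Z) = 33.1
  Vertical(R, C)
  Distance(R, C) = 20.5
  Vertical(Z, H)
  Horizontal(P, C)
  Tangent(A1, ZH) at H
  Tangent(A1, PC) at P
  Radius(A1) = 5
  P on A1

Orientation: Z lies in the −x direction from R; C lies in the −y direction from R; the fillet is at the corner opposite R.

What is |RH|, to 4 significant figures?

36.55

The virtual corner opposite R is at (-33.10, -20.50). A1 meets ZH tangentially, so DH is at right angles to ZH and the tangent condition forces DP to be normal to PC, with radius 5.0, so the center D sits 5.0 in from both sides at D = (-28.10, -15.50). That places the tangent points at H = (-33.10, -15.50) on ZH and P = (-28.10, -20.50) on PC. Then |RH| = |H − R| = 36.55.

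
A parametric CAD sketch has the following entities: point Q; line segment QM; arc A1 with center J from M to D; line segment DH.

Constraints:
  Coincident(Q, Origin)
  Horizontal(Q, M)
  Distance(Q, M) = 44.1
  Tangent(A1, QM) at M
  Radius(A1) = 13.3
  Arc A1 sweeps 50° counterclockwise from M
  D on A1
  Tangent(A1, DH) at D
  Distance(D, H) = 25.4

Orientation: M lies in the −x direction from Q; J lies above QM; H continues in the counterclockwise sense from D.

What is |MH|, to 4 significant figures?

35.90

Q is at the origin; Q and M share the same y with |QM| = 44.1 and M on the −x side, so M = (-44.10, 0.000). The tangent condition forces JM to be normal to QM, so J = M + (0, 13.3) = (-44.10, 13.30). On A1, M sits at bearing -90° from J; a 50° counterclockwise sweep puts D at bearing -40°, so D = J + 13.3·(cos -40°, sin -40°) = (-33.91, 4.751). A1 meets DH tangentially, so JD is at right angles to DH, so DH runs along (−sin -40°, cos -40°); with |DH| = 25.4, H = (-17.58, 24.21). Then |MH| = |H − M| = 35.90.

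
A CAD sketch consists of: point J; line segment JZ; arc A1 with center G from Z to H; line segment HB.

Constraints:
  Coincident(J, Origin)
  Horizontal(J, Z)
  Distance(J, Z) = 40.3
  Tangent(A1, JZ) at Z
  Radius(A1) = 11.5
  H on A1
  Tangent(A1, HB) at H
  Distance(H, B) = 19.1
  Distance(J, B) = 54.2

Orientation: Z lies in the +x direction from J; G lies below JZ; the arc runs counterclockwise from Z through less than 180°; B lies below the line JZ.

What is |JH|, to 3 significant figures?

36.1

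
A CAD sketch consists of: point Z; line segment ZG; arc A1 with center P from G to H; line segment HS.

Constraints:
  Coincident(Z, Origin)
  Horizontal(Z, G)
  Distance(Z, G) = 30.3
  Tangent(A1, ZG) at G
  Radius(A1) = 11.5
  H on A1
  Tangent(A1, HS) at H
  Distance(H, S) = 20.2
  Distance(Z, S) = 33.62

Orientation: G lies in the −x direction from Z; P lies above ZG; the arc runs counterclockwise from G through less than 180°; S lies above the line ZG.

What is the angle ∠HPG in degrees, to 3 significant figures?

81.1°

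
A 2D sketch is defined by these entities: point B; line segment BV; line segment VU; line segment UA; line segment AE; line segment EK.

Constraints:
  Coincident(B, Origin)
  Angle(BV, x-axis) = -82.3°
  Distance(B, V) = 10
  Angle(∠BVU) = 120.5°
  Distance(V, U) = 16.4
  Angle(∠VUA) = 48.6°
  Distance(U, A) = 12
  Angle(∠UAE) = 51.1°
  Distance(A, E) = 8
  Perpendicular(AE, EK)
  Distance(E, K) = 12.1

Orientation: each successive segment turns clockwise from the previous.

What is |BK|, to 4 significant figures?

25.94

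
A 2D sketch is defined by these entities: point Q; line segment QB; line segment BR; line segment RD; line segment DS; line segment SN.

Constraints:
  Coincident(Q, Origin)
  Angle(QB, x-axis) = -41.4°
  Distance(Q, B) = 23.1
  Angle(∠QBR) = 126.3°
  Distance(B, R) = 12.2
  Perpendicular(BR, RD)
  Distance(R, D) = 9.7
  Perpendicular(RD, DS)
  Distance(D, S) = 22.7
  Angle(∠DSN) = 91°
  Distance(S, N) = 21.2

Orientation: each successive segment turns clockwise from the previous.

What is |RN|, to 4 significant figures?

25.78

RD is perpendicular to DS, so DS runs at 84.90°; with |DS| = 22.7, S = (8.599, -3.956). ∠DSN = 91.0° gives SN at -4.100° from the x-axis; with |SN| = 21.2, N = (29.75, -5.471). Then |RN| = |N − R| = 25.78.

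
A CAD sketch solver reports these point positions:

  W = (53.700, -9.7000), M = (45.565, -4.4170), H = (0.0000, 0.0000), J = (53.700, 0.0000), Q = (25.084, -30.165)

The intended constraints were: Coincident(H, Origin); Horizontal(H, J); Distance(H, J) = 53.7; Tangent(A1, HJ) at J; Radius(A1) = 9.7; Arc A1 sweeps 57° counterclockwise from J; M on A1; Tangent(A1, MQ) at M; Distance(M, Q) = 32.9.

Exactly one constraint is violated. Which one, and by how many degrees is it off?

Tangent(A1, MQ) at M — off by 5.50°.

H = (0.00, 0.00) ✓; H.y = 0.00, J.y = 0.00 ✓; |HJ| = 53.70 ✓; ∠(WJ, JH) = 90.00° ✓; |WJ| = 9.700 ✓; bearing(W→M) − bearing(W→J) = 57.00° ✓; |WM| = 9.700 ✓; ∠(WM, MQ) = 95.50° ✗; |MQ| = 32.90 ✓.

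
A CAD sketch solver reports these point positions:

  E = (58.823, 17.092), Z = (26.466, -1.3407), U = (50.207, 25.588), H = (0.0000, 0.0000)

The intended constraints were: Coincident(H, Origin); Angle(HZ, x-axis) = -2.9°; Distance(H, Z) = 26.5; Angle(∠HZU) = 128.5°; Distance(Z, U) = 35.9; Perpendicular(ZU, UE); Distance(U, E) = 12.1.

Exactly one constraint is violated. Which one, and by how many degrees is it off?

Perpendicular(ZU, UE) — off by 3.20°.

H = (0.00, 0.00) ✓; HZ at -2.900° ✓; |HZ| = 26.50 ✓; ∠HZU = 128.5° ✓; |ZU| = 35.90 ✓; ∠(ZU, UE) = 93.20° ✗; |UE| = 12.10 ✓.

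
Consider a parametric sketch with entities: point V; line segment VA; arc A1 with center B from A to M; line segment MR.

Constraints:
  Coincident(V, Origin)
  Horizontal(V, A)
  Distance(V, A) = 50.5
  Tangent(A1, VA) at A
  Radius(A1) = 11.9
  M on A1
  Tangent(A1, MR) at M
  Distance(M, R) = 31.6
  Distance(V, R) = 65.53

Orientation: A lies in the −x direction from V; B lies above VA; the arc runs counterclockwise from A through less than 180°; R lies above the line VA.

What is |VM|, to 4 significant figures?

41.78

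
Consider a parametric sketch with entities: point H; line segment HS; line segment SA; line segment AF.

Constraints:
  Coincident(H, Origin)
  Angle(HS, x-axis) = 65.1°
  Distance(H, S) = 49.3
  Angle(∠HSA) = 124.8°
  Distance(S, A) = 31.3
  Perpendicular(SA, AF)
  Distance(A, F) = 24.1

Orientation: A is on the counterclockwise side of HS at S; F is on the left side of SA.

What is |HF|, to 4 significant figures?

61.65

H is at the origin; HS runs at 65.1° with length 49.3, so S = 49.3·(cos 65.1°, sin 65.1°) = (20.76, 44.72). ∠HSA = 124.8°, so SA runs at 65.1° + (180° − 124.8°) = 120.3° from the x-axis; with |SA| = 31.3, A = S + 31.3·(cos 120.3°, sin 120.3°) = (4.965, 71.74). SA is perpendicular to AF; with |AF| = 24.1 on the left of SA, F = A + 24.1·(-0.8634, -0.5045) = (-15.84, 59.58). Then |HF| = |F − H| = 61.65.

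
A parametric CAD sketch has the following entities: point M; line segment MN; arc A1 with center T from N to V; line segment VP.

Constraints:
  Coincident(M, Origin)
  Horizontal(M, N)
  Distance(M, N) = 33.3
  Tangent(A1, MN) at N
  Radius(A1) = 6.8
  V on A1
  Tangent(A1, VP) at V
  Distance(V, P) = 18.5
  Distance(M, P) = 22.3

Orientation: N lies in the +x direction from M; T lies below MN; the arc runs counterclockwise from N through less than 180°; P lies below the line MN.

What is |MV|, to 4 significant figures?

28.39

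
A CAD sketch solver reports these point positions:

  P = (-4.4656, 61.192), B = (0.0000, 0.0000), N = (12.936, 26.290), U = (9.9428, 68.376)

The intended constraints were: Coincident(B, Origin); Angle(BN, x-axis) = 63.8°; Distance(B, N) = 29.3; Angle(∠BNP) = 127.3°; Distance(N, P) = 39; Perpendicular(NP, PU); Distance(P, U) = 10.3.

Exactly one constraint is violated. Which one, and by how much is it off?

Distance(P, U) = 10.3 — off by 5.80.

B = (0.00, 0.00) ✓; BN at 63.80° ✓; |BN| = 29.30 ✓; ∠BNP = 127.3° ✓; |NP| = 39.00 ✓; ∠(NP, PU) = 90.00° ✓; |PU| = 16.10 ✗.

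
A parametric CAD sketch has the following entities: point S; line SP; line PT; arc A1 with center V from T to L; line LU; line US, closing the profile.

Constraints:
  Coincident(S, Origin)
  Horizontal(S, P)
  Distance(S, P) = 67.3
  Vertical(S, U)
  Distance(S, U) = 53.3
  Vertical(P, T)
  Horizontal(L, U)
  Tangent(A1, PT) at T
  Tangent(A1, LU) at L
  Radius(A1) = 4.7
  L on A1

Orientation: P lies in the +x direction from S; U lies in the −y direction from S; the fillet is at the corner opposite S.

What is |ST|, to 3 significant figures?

83.0

S is at the origin; SP is horizontal with |SP| = 67.3 and P on the +x side, so P = (67.3, 0.00). SU is vertical with |SU| = 53.3 and U on the −y side, so U = (0.00, -53.3). The virtual corner opposite S is at (67.3, -53.3). Since A1 is tangent to PT there, VT ⟂ PT and A1 meets LU tangentially, so VL is at right angles to LU, with radius 4.7, so the center V sits 4.7 in from both sides at V = (62.6, -48.6). That places the tangent points at T = (67.3, -48.6) on PT and L = (62.6, -53.3) on LU. Then |ST| = |T − S| = 83.0.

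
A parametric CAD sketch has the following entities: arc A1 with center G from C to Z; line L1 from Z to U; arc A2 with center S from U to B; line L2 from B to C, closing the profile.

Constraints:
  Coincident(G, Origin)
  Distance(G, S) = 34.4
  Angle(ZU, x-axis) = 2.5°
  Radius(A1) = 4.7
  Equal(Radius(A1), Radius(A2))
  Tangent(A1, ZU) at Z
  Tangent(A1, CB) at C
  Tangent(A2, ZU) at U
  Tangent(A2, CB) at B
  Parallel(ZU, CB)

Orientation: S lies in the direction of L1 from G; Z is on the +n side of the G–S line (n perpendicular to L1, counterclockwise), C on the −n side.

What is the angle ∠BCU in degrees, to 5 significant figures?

15.283°

The slot axis is L1's direction at 2.5°, so u = (cos 2.5°, sin 2.5°) = (0.99905, 0.043619) and n = (−sin 2.5°, cos 2.5°) = (-0.043619, 0.99905). G is at the origin and S lies 34.4 along u from G, so S = 34.4·u = (34.367, 1.5005). Tangency of A1 to both parallel lines with radius 4.7 puts Z and C at G ± 4.7·n: Z = (-0.20501, 4.6955), C = (0.20501, -4.6955). Equal radii place U and B the same way about S: U = S + 4.7·n = (34.162, 6.1960), B = S − 4.7·n = (34.572, -3.1950). Then cos ∠BCU = CB·CU / (|CB||CU|), giving 15.283°.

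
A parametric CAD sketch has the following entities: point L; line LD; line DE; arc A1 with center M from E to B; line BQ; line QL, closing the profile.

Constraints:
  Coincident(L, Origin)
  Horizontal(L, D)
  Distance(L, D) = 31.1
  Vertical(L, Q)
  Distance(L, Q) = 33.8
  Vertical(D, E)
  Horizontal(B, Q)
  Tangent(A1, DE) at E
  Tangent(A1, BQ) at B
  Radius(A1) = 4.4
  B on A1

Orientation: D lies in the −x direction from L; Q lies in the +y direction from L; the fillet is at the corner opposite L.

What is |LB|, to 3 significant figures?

43.1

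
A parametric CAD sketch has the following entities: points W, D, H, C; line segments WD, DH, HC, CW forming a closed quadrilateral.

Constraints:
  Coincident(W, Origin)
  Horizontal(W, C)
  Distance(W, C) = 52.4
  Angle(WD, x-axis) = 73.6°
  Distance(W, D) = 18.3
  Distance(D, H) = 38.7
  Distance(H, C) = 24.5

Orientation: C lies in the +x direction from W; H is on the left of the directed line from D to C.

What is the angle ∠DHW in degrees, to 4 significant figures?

19.86°

Checks: W.y = 0.00, C.y = 0.00 ✓; |DH| = 38.70 ✓; |HC| = 24.50 ✓.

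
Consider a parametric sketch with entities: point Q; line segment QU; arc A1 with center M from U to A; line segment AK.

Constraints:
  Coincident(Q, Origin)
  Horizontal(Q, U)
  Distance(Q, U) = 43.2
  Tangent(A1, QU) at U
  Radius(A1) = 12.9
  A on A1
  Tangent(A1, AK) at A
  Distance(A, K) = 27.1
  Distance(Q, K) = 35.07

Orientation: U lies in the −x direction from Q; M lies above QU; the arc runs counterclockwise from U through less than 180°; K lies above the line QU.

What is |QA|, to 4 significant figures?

32.68

Q is at the origin; Q and U share the same y with |QU| = 43.2 and U on the −x side, so U = (-43.20, 0.000). Tangency of A1 to QU means the radius MU is perpendicular to QU, so M = U + (0, 12.9) = (-43.20, 12.90). Since MA ⟂ AK (tangency), |MK| = √(12.9² + 27.1²) = 30.01 regardless of where A sits on A1. So K lies on both circle(Q, 35.07) and circle(M, 30.01); the above-QU intersection is K = (-18.42, 29.84). A is the foot of the tangent from K: A = (-32.05, 6.414).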